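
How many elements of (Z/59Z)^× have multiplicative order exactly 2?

1

φ(59) = 59 − 1 = 58 = 2 · 29.
In a cyclic group of order 58, there are φ(d) elements of order d for each divisor d of 58, and zero for non-divisors.
2 | 58, and φ(2) = 2 − 1 = 1.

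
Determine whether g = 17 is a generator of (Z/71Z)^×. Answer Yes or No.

φ(71) = 71 − 1 = 70 = 2 · 5 · 7.
It suffices to check that the order of 17 is not a proper divisor of 70: compute 17^(70/q) for q ∈ {2, 5, 7}.
17^35 ≡ 70 (mod 71)  [q = 2: ≢ 1 ✓]
17^14 ≡ 25 (mod 71)  [q = 5: ≢ 1 ✓]
17^10 ≡ 1 (mod 71)  [q = 7: ≡ 1 ✗]
17^10 ≡ 1 shows ord(17) | 10, strictly less than φ(71); not a primitive root.

No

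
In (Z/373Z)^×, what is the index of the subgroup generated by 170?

4

Since 170 ∈ (Z/373Z)^×, its order divides φ(373) = 373 − 1 = 372 = 2^2 · 3 · 31.
Divisors of 372: 1, 2, 3, 4, 6, 12, 31, 62, 93, 124, 186, 372.
Test each divisor d:
170^1 ≡ 170 (mod 373)
170^2 ≡ 179 (mod 373)
170^3 ≡ 217 (mod 373)
170^4 ≡ 336 (mod 373)
170^6 ≡ 91 (mod 373)
170^12 ≡ 75 (mod 373)
170^31 ≡ 88 (mod 373)
170^62 ≡ 284 (mod 373)
170^93 ≡ 1 (mod 373) ✓
So ord_373(170) = 93, hence |⟨170⟩| = 93.
[(Z/373Z)^× : ⟨170⟩] = 372/93 = 4.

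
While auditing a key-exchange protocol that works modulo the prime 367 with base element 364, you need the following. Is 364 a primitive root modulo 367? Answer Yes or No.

No

φ(367) = 367 − 1 = 366 = 2 · 3 · 61.
Test 364^(366/q) mod 367 for each prime factor q of 366:
364^183 ≡ 1 (mod 367)  [q = 2: ≡ 1 ✗]
364^122 ≡ 1 (mod 367)  [q = 3: ≡ 1 ✗]
364^6 ≡ 362 (mod 367)  [q = 61: ≢ 1 ✓]
The check at q = 2 fails, so 364 generates a proper subgroup.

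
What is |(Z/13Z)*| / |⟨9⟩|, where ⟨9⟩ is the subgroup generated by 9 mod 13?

4

By Lagrange's theorem, ord_13(9) divides φ(13) = 13 − 1 = 12 = 2^2 · 3.
Divisors of 12: 1, 2, 3, 4, 6, 12.
Test each divisor d:
9^1 ≡ 9 (mod 13)
9^2 ≡ 3 (mod 13)
9^3 ≡ 1 (mod 13) ✓
The order of 9 is 3, so the subgroup it generates has 3 elements.
The index is φ(13) / ord(9) = 12 / 3 = 4.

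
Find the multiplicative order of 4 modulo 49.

21

By Lagrange's theorem, ord_49(4) divides φ(49) = φ(7^2) = 7·(7−1) = 42 = 2 · 3 · 7.
Divisors of 42: 1, 2, 3, 6, 7, 14, 21, 42.
Evaluate successive powers at the divisors of 42:
4^1 ≡ 4
4^2 ≡ 16
4^3 ≡ 15
4^6 ≡ 29
4^7 ≡ 18
4^14 ≡ 30
4^21 ≡ 1
So ord_49(4) = 21.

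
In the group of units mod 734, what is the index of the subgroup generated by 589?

3

By Lagrange's theorem, ord_734(589) divides φ(734) = φ(2)·φ(367) = 1·366 = 366 = 2 · 3 · 61.
Divisors of 366: 1, 2, 3, 6, 61, 122, 183, 366.
Evaluate successive powers at the divisors of 366:
589^1 ≡ 589 (mod 734)
589^2 ≡ 473 (mod 734)
589^3 ≡ 411 (mod 734)
589^6 ≡ 101 (mod 734)
589^61 ≡ 733 (mod 734)
589^122 ≡ 1 (mod 734) ✓
So ord_734(589) = 122, hence |⟨589⟩| = 122.
The index is φ(734) / ord(589) = 366 / 122 = 3.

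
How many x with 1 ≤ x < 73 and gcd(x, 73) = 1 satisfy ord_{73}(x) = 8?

φ(73) = 73 − 1 = 72 = 2^3 · 3^2.
Since (Z/73Z)^× is cyclic of order 72, the number of elements of order d is φ(d) when d | 72 and 0 otherwise.
8 = 2^3 divides 72, and φ(8) = 4.

4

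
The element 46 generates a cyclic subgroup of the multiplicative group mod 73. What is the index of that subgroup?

The order of 46 must divide φ(73) = 73 − 1 = 72 = 2^3 · 3^2.
Divisors of 72: 1, 2, 3, 4, 6, 8, 9, 12, 18, 24, 36, 72.
Check 46^d mod 73 for each divisor in increasing order:
46^1 ≡ 46 (mod 73)
46^2 ≡ 72 (mod 73)
46^3 ≡ 27 (mod 73)
46^4 ≡ 1 (mod 73) ✓
Thus |⟨46⟩| = ord(46) = 4.
[(Z/73Z)^× : ⟨46⟩] = 72/4 = 18.

18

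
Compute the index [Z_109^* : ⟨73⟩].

ord(73) | φ(109) = 109 − 1 = 108 = 2^2 · 3^3.
Divisors of 108: 1, 2, 3, 4, 6, 9, 12, 18, 27, 36, 54, 108.
Compute 73^d (mod 109) for the divisors d until we hit 1:
73^1 ≡ 73 (mod 109)
73^2 ≡ 97 (mod 109)
73^3 ≡ 105 (mod 109)
73^4 ≡ 35 (mod 109)
73^6 ≡ 16 (mod 109)
73^9 ≡ 45 (mod 109)
73^12 ≡ 38 (mod 109)
73^18 ≡ 63 (mod 109)
73^27 ≡ 1 (mod 109) ✓
The order of 73 is 27, so the subgroup it generates has 27 elements.
Index = |(Z/109Z)^×| / |⟨73⟩| = 108 / 27 = 4.

4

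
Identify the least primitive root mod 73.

5

φ(73) = 73 − 1 = 72 = 2^3 · 3^2.
g is a primitive root iff g^(72/q) ≢ 1 (mod 73) for each prime q ∈ {2, 3}.
g = 2: 2^36 ≡ 1 — hits 1, so not a primitive root.
g = 3: 3^36 ≡ 1 — hits 1, so not a primitive root.
g = 4: 4^36 ≡ 1 — hits 1, so not a primitive root.
g = 5: 5^36 ≡ 72; 5^24 ≡ 8 — none is 1, so 5 is a primitive root.
So 5 is the smallest generator of (Z/73Z)^×.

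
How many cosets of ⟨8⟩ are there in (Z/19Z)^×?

ord(8) | φ(19) = 19 − 1 = 18 = 2 · 3^2.
Divisors of 18: 1, 2, 3, 6, 9, 18.
Compute 8^d (mod 19) for the divisors d until we hit 1:
8^1 ≡ 8 (mod 19)
8^2 ≡ 7 (mod 19)
8^3 ≡ 18 (mod 19)
8^6 ≡ 1 (mod 19) ✓
The order of 8 is 6, so the subgroup it generates has 6 elements.
Index = |(Z/19Z)^×| / |⟨8⟩| = 18 / 6 = 3.

3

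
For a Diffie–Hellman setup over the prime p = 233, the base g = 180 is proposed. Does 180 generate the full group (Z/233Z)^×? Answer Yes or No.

φ(233) = 233 − 1 = 232 = 2^3 · 29.
180 is a primitive root mod 233 iff 180^(φ(233)/q) ≢ 1 for every prime q | φ(233), i.e. q ∈ {2, 29}.
180^116 ≡ 232 (mod 233)  [q = 2: ≢ 1 ✓]
180^8 ≡ 135 (mod 233)  [q = 29: ≢ 1 ✓]
All checks pass, so 180 has order 232 and is a primitive root modulo 233.

Yes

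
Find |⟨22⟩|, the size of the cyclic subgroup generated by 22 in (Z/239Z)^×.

By Lagrange's theorem, ord_239(22) divides φ(239) = 239 − 1 = 238 = 2 · 7 · 17.
Divisors of 238: 1, 2, 7, 14, 17, 34, 119, 238.
Check 22^d mod 239 for each divisor in increasing order:
22^1 ≡ 22
22^2 ≡ 6
22^7 ≡ 211
22^14 ≡ 67
22^17 ≡ 1
So ord_239(22) = 17.

17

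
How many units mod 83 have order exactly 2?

φ(83) = 83 − 1 = 82 = 2 · 41.
Since (Z/83Z)^× is cyclic of order 82, the number of elements of order d is φ(d) when d | 82 and 0 otherwise.
2 | 82, and φ(2) = 2 − 1 = 1.

1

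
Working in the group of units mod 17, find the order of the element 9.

8

The order of 9 must divide φ(17) = 17 − 1 = 16 = 2^4.
Divisors of 16: 1, 2, 4, 8, 16.
Check 9^d mod 17 for each divisor in increasing order:
9^1 ≡ 9
9^2 ≡ 13
9^4 ≡ 16
9^8 ≡ 1
The smallest such exponent is 8, so the order of 9 is 8.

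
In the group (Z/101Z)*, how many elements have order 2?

φ(101) = 101 − 1 = 100 = 2^2 · 5^2.
In a cyclic group of order 100, there are φ(d) elements of order d for each divisor d of 100, and zero for non-divisors.
2 | 100, and φ(2) = 2 − 1 = 1.

1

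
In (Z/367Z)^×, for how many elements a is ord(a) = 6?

2

φ(367) = 367 − 1 = 366 = 2 · 3 · 61.
Since (Z/367Z)^× is cyclic of order 366, the number of elements of order d is φ(d) when d | 366 and 0 otherwise.
6 = 2 · 3 divides 366, and φ(6) = 2.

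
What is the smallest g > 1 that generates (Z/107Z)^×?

φ(107) = 107 − 1 = 106 = 2 · 53.
g is a primitive root iff g^(106/q) ≢ 1 (mod 107) for each prime q ∈ {2, 53}.
g = 2: 2^53 ≡ 106; 2^2 ≡ 4 — none is 1, so 2 is a primitive root.
The smallest primitive root modulo 107 is 2.

2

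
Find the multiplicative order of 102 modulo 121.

55

Since 102 ∈ (Z/121Z)^×, its order divides φ(121) = φ(11^2) = 11·(11−1) = 110 = 2 · 5 · 11.
Divisors of 110: 1, 2, 5, 10, 11, 22, 55, 110.
Check 102^d mod 121 for each divisor in increasing order:
102^1 ≡ 102 (mod 121)
102^2 ≡ 119 (mod 121)
102^5 ≡ 45 (mod 121)
102^10 ≡ 89 (mod 121)
102^11 ≡ 3 (mod 121)
102^22 ≡ 9 (mod 121)
102^55 ≡ 1 (mod 121) ✓
Hence ord(102) = 55.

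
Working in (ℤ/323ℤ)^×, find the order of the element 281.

72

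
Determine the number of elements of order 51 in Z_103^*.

32

φ(103) = 103 − 1 = 102 = 2 · 3 · 17.
In a cyclic group of order 102, there are φ(d) elements of order d for each divisor d of 102, and zero for non-divisors.
51 = 3 · 17 divides 102, and φ(51) = 32.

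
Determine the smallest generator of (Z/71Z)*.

φ(71) = 71 − 1 = 70 = 2 · 5 · 7.
g is a primitive root iff g^(70/q) ≢ 1 (mod 71) for each prime q ∈ {2, 5, 7}.
g = 2: 2^35 ≡ 1 — hits 1, so not a primitive root.
g = 3: 3^35 ≡ 1 — hits 1, so not a primitive root.
g = 4: 4^35 ≡ 1 — hits 1, so not a primitive root.
g = 5: 5^35 ≡ 1 — hits 1, so not a primitive root.
g = 6: 6^35 ≡ 1 — hits 1, so not a primitive root.
g = 7: 7^35 ≡ 70; 7^14 ≡ 54; 7^10 ≡ 45 — none is 1, so 7 is a primitive root.
The smallest primitive root modulo 71 is 7.

7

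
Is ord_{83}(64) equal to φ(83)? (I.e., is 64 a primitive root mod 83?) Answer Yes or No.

φ(83) = 83 − 1 = 82 = 2 · 41.
An element g generates (Z/83Z)^× iff g^(82/q) ≢ 1 (mod 83) for each prime q ∈ {2, 41}.
64^41 ≡ 1 (mod 83)  [q = 2: ≡ 1 ✗]
64^2 ≡ 29 (mod 83)  [q = 41: ≢ 1 ✓]
64^41 ≡ 1 shows ord(64) | 41, strictly less than φ(83); not a primitive root.

No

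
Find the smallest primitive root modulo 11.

φ(11) = 11 − 1 = 10 = 2 · 5.
g is a primitive root iff g^(10/q) ≢ 1 (mod 11) for each prime q ∈ {2, 5}.
g = 2: 2^5 ≡ 10; 2^2 ≡ 4 — none is 1, so 2 is a primitive root.
The smallest primitive root modulo 11 is 2.

2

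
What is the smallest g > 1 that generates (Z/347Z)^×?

2

φ(347) = 347 − 1 = 346 = 2 · 173.
g is a primitive root iff g^(346/q) ≢ 1 (mod 347) for each prime q ∈ {2, 173}.
g = 2: 2^173 ≡ 346; 2^2 ≡ 4 — none is 1, so 2 is a primitive root.
The smallest primitive root modulo 347 is 2.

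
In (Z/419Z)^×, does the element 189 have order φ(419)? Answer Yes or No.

φ(419) = 419 − 1 = 418 = 2 · 11 · 19.
189 is a primitive root mod 419 iff 189^(φ(419)/q) ≢ 1 for every prime q | φ(419), i.e. q ∈ {2, 11, 19}.
189^209 ≡ 1 (mod 419)  [q = 2: ≡ 1 ✗]
189^38 ≡ 129 (mod 419)  [q = 11: ≢ 1 ✓]
189^22 ≡ 7 (mod 419)  [q = 19: ≢ 1 ✓]
The check at q = 2 fails, so 189 generates a proper subgroup.

No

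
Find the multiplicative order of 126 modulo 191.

By Lagrange's theorem, ord_191(126) divides φ(191) = 191 − 1 = 190 = 2 · 5 · 19.
Divisors of 190: 1, 2, 5, 10, 19, 38, 95, 190.
Test each divisor d:
126^1 ≡ 126 (mod 191)
126^2 ≡ 23 (mod 191)
126^5 ≡ 186 (mod 191)
126^10 ≡ 25 (mod 191)
126^19 ≡ 152 (mod 191)
126^38 ≡ 184 (mod 191)
126^95 ≡ 190 (mod 191)
126^190 ≡ 1 (mod 191) ✓
Hence ord(126) = 190.

190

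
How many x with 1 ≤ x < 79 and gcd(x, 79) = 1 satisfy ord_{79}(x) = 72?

φ(79) = 79 − 1 = 78 = 2 · 3 · 13.
In a cyclic group of order 78, there are φ(d) elements of order d for each divisor d of 78, and zero for non-divisors.
Here 78 is not a multiple of 72, so there are no elements of order 72.

0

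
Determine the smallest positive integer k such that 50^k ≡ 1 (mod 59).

Since 50 ∈ (Z/59Z)^×, its order divides φ(59) = 59 − 1 = 58 = 2 · 29.
Divisors of 58: 1, 2, 29, 58.
Test each divisor d:
50^1 ≡ 50
50^2 ≡ 22
50^29 ≡ 58
50^58 ≡ 1
The smallest such exponent is 58, so the order of 50 is 58.

58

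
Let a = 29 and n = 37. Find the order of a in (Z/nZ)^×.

12

By Lagrange's theorem, ord_37(29) divides φ(37) = 37 − 1 = 36 = 2^2 · 3^2.
Divisors of 36: 1, 2, 3, 4, 6, 9, 12, 18, 36.
Test each divisor d:
29^1 ≡ 29
29^2 ≡ 27
29^3 ≡ 6
29^4 ≡ 26
29^6 ≡ 36
29^9 ≡ 31
29^12 ≡ 1
Therefore the multiplicative order of 29 modulo 37 is 12.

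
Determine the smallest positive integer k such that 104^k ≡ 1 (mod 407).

90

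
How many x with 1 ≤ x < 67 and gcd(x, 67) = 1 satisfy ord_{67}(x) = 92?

0

φ(67) = 67 − 1 = 66 = 2 · 3 · 11.
(Z/67Z)^× is cyclic (|G| = 66); a cyclic group of order m has exactly φ(d) elements of each order d | m, and none otherwise.
Since 92 ∤ 66, the count is 0.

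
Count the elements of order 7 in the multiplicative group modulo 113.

φ(113) = 113 − 1 = 112 = 2^4 · 7.
In a cyclic group of order 112, there are φ(d) elements of order d for each divisor d of 112, and zero for non-divisors.
7 | 112, and φ(7) = 7 − 1 = 6.

6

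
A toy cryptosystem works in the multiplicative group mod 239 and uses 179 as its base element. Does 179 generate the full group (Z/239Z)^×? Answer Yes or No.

Yes

φ(239) = 239 − 1 = 238 = 2 · 7 · 17.
179 is a primitive root mod 239 iff 179^(φ(239)/q) ≢ 1 for every prime q | φ(239), i.e. q ∈ {2, 7, 17}.
179^119 ≡ 238 (mod 239)  [q = 2: ≢ 1 ✓]
179^34 ≡ 24 (mod 239)  [q = 7: ≢ 1 ✓]
179^14 ≡ 187 (mod 239)  [q = 17: ≢ 1 ✓]
None equal 1, so ord_239(179) = 238: 179 is a primitive root.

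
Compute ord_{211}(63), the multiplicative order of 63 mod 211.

The order of 63 must divide φ(211) = 211 − 1 = 210 = 2 · 3 · 5 · 7.
Divisors of 210: 1, 2, 3, 5, 6, 7, 10, 14, 15, 21, 30, 35, 42, 70, 105, 210.
Compute 63^d (mod 211) for the divisors d until we hit 1:
63^1 ≡ 63 (mod 211)
63^2 ≡ 171 (mod 211)
63^3 ≡ 12 (mod 211)
63^5 ≡ 153 (mod 211)
63^6 ≡ 144 (mod 211)
63^7 ≡ 210 (mod 211)
63^10 ≡ 199 (mod 211)
63^14 ≡ 1 (mod 211) ✓
So ord_211(63) = 14.

14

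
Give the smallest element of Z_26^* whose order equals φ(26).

7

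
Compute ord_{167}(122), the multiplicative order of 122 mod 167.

83

The order of 122 must divide φ(167) = 167 − 1 = 166 = 2 · 83.
Divisors of 166: 1, 2, 83, 166.
Check 122^d mod 167 for each divisor in increasing order:
122^1 ≡ 122
122^2 ≡ 21
122^83 ≡ 1
The smallest such exponent is 83, so the order of 122 is 83.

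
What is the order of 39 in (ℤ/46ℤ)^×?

11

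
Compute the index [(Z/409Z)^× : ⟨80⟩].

8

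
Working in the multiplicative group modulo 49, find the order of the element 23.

ord(23) | φ(49) = φ(7^2) = 7·(7−1) = 42 = 2 · 3 · 7.
Divisors of 42: 1, 2, 3, 6, 7, 14, 21, 42.
Evaluate successive powers at the divisors of 42:
23^1 ≡ 23
23^2 ≡ 39
23^3 ≡ 15
23^6 ≡ 29
23^7 ≡ 30
23^14 ≡ 18
23^21 ≡ 1
So ord_49(23) = 21.

21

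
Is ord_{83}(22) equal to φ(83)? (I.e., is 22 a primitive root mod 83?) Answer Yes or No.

Yes

φ(83) = 83 − 1 = 82 = 2 · 41.
It suffices to check that the order of 22 is not a proper divisor of 82: compute 22^(82/q) for q ∈ {2, 41}.
22^41 ≡ 82 (mod 83)  [q = 2: ≢ 1 ✓]
22^2 ≡ 69 (mod 83)  [q = 41: ≢ 1 ✓]
None equal 1, so ord_83(22) = 82: 22 is a primitive root.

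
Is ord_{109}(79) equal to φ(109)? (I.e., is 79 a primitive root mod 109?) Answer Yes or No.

φ(109) = 109 − 1 = 108 = 2^2 · 3^3.
Test 79^(108/q) mod 109 for each prime factor q of 108:
79^54 ≡ 108 (mod 109)  [q = 2: ≢ 1 ✓]
79^36 ≡ 45 (mod 109)  [q = 3: ≢ 1 ✓]
Every test exponent gives a nontrivial residue, hence 79 generates the full group.

Yes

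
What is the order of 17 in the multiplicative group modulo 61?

ord(17) | φ(61) = 61 − 1 = 60 = 2^2 · 3 · 5.
Divisors of 60: 1, 2, 3, 4, 5, 6, 10, 12, 15, 20, 30, 60.
Test each divisor d:
17^1 ≡ 17 (mod 61)
17^2 ≡ 45 (mod 61)
17^3 ≡ 33 (mod 61)
17^4 ≡ 12 (mod 61)
17^5 ≡ 21 (mod 61)
17^6 ≡ 52 (mod 61)
17^10 ≡ 14 (mod 61)
17^12 ≡ 20 (mod 61)
17^15 ≡ 50 (mod 61)
17^20 ≡ 13 (mod 61)
17^30 ≡ 60 (mod 61)
17^60 ≡ 1 (mod 61) ✓
Therefore the multiplicative order of 17 modulo 61 is 60.

60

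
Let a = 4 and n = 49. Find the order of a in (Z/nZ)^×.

21

Since 4 ∈ (Z/49Z)^×, its order divides φ(49) = φ(7^2) = 7·(7−1) = 42 = 2 · 3 · 7.
Divisors of 42: 1, 2, 3, 6, 7, 14, 21, 42.
Evaluate successive powers at the divisors of 42:
4^1 ≡ 4 (mod 49)
4^2 ≡ 16 (mod 49)
4^3 ≡ 15 (mod 49)
4^6 ≡ 29 (mod 49)
4^7 ≡ 18 (mod 49)
4^14 ≡ 30 (mod 49)
4^21 ≡ 1 (mod 49) ✓
The smallest such exponent is 21, so the order of 4 is 21.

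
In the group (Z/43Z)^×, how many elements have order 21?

12

φ(43) = 43 − 1 = 42 = 2 · 3 · 7.
(Z/43Z)^× is cyclic (|G| = 42); a cyclic group of order m has exactly φ(d) elements of each order d | m, and none otherwise.
21 = 3 · 7 divides 42, and φ(21) = 12.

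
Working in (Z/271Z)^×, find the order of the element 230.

Since 230 ∈ (Z/271Z)^×, its order divides φ(271) = 271 − 1 = 270 = 2 · 3^3 · 5.
Divisors of 270: 1, 2, 3, 5, 6, 9, 10, 15, 18, 27, 30, 45, 54, 90, 135, 270.
Check 230^d mod 271 for each divisor in increasing order:
230^1 ≡ 230 (mod 271)
230^2 ≡ 55 (mod 271)
230^3 ≡ 184 (mod 271)
230^5 ≡ 93 (mod 271)
230^6 ≡ 252 (mod 271)
230^9 ≡ 27 (mod 271)
230^10 ≡ 248 (mod 271)
230^15 ≡ 29 (mod 271)
230^18 ≡ 187 (mod 271)
230^27 ≡ 171 (mod 271)
230^30 ≡ 28 (mod 271)
230^45 ≡ 270 (mod 271)
230^54 ≡ 244 (mod 271)
230^90 ≡ 1 (mod 271) ✓
Hence ord(230) = 90.

90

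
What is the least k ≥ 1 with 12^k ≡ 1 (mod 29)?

4

The order of 12 must divide φ(29) = 29 − 1 = 28 = 2^2 · 7.
Divisors of 28: 1, 2, 4, 7, 14, 28.
Check 12^d mod 29 for each divisor in increasing order:
12^1 ≡ 12
12^2 ≡ 28
12^4 ≡ 1
So ord_29(12) = 4.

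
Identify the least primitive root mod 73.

φ(73) = 73 − 1 = 72 = 2^3 · 3^2.
Test candidates g = 2, 3, … against the prime factors q ∈ {2, 3} of φ(73): g is a generator iff g^(72/q) ≢ 1 for every such q.
g = 2: 2^36 ≡ 1 — hits 1, so not a primitive root.
g = 3: 3^36 ≡ 1 — hits 1, so not a primitive root.
g = 4: 4^36 ≡ 1 — hits 1, so not a primitive root.
g = 5: 5^36 ≡ 72; 5^24 ≡ 8 — none is 1, so 5 is a primitive root.
So 5 is the smallest generator of (Z/73Z)^×.

5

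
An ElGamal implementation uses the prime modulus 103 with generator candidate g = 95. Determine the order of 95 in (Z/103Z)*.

34

ord(95) | φ(103) = 103 − 1 = 102 = 2 · 3 · 17.
Divisors of 102: 1, 2, 3, 6, 17, 34, 51, 102.
Evaluate successive powers at the divisors of 102:
95^1 ≡ 95
95^2 ≡ 64
95^3 ≡ 3
95^6 ≡ 9
95^17 ≡ 102
95^34 ≡ 1
The smallest such exponent is 34, so the order of 95 is 34.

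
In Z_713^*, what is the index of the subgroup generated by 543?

6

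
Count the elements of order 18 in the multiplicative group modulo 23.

0

φ(23) = 23 − 1 = 22 = 2 · 11.
(Z/23Z)^× is cyclic (|G| = 22); a cyclic group of order m has exactly φ(d) elements of each order d | m, and none otherwise.
Here 22 is not a multiple of 18, so there are no elements of order 18.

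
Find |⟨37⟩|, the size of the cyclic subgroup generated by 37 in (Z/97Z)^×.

96

The order of 37 must divide φ(97) = 97 − 1 = 96 = 2^5 · 3.
Divisors of 96: 1, 2, 3, 4, 6, 8, 12, 16, 24, 32, 48, 96.
Test each divisor d:
37^1 ≡ 37 (mod 97)
37^2 ≡ 11 (mod 97)
37^3 ≡ 19 (mod 97)
37^4 ≡ 24 (mod 97)
37^6 ≡ 70 (mod 97)
37^8 ≡ 91 (mod 97)
37^12 ≡ 50 (mod 97)
37^16 ≡ 36 (mod 97)
37^24 ≡ 75 (mod 97)
37^32 ≡ 35 (mod 97)
37^48 ≡ 96 (mod 97)
37^96 ≡ 1 (mod 97) ✓
Therefore the multiplicative order of 37 modulo 97 is 96.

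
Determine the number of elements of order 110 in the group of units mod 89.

0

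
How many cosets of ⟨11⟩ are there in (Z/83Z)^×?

ord(11) | φ(83) = 83 − 1 = 82 = 2 · 41.
Divisors of 82: 1, 2, 41, 82.
Check 11^d mod 83 for each divisor in increasing order:
11^1 ≡ 11
11^2 ≡ 38
11^41 ≡ 1
So ord_83(11) = 41, hence |⟨11⟩| = 41.
Index = |(Z/83Z)^×| / |⟨11⟩| = 82 / 41 = 2.

2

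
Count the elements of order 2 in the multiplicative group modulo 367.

1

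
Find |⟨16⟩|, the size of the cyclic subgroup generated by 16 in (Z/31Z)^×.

5

By Lagrange's theorem, ord_31(16) divides φ(31) = 31 − 1 = 30 = 2 · 3 · 5.
Divisors of 30: 1, 2, 3, 5, 6, 10, 15, 30.
Test each divisor d:
16^1 ≡ 16
16^2 ≡ 8
16^3 ≡ 4
16^5 ≡ 1
Therefore the multiplicative order of 16 modulo 31 is 5.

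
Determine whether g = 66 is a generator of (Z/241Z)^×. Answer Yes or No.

φ(241) = 241 − 1 = 240 = 2^4 · 3 · 5.
An element g generates (Z/241Z)^× iff g^(240/q) ≢ 1 (mod 241) for each prime q ∈ {2, 3, 5}.
66^120 ≡ 240 (mod 241)  [q = 2: ≢ 1 ✓]
66^80 ≡ 15 (mod 241)  [q = 3: ≢ 1 ✓]
66^48 ≡ 87 (mod 241)  [q = 5: ≢ 1 ✓]
All checks pass, so 66 has order 240 and is a primitive root modulo 241.

Yes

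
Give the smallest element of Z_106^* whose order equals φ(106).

3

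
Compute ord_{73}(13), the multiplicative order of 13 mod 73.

72

ord(13) | φ(73) = 73 − 1 = 72 = 2^3 · 3^2.
Divisors of 72: 1, 2, 3, 4, 6, 8, 9, 12, 18, 24, 36, 72.
Evaluate successive powers at the divisors of 72:
13^1 ≡ 13 (mod 73)
13^2 ≡ 23 (mod 73)
13^3 ≡ 7 (mod 73)
13^4 ≡ 18 (mod 73)
13^6 ≡ 49 (mod 73)
13^8 ≡ 32 (mod 73)
13^9 ≡ 51 (mod 73)
13^12 ≡ 65 (mod 73)
13^18 ≡ 46 (mod 73)
13^24 ≡ 64 (mod 73)
13^36 ≡ 72 (mod 73)
13^72 ≡ 1 (mod 73) ✓
Hence ord(13) = 72.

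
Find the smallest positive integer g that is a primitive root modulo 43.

3

φ(43) = 43 − 1 = 42 = 2 · 3 · 7.
Test candidates g = 2, 3, … against the prime factors q ∈ {2, 3, 7} of φ(43): g is a generator iff g^(42/q) ≢ 1 for every such q.
g = 2: 2^21 ≡ 42; 2^14 ≡ 1 — hits 1, so not a primitive root.
g = 3: 3^21 ≡ 42; 3^14 ≡ 36; 3^6 ≡ 41 — none is 1, so 3 is a primitive root.
Hence the least primitive root of 43 is 3.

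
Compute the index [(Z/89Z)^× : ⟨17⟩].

2

By Lagrange's theorem, ord_89(17) divides φ(89) = 89 − 1 = 88 = 2^3 · 11.
Divisors of 88: 1, 2, 4, 8, 11, 22, 44, 88.
Evaluate successive powers at the divisors of 88:
17^1 ≡ 17 (mod 89)
17^2 ≡ 22 (mod 89)
17^4 ≡ 39 (mod 89)
17^8 ≡ 8 (mod 89)
17^11 ≡ 55 (mod 89)
17^22 ≡ 88 (mod 89)
17^44 ≡ 1 (mod 89) ✓
The order of 17 is 44, so the subgroup it generates has 44 elements.
The index is φ(89) / ord(17) = 88 / 44 = 2.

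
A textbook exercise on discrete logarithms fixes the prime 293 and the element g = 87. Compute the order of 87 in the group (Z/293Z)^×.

146

ord(87) | φ(293) = 293 − 1 = 292 = 2^2 · 73.
Divisors of 292: 1, 2, 4, 73, 146, 292.
Evaluate successive powers at the divisors of 292:
87^1 ≡ 87
87^2 ≡ 244
87^4 ≡ 57
87^73 ≡ 292
87^146 ≡ 1
The smallest such exponent is 146, so the order of 87 is 146.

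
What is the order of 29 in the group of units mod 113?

Since 29 ∈ (Z/113Z)^×, its order divides φ(113) = 113 − 1 = 112 = 2^4 · 7.
Divisors of 112: 1, 2, 4, 7, 8, 14, 16, 28, 56, 112.
Test each divisor d:
29^1 ≡ 29 (mod 113)
29^2 ≡ 50 (mod 113)
29^4 ≡ 14 (mod 113)
29^7 ≡ 73 (mod 113)
29^8 ≡ 83 (mod 113)
29^14 ≡ 18 (mod 113)
29^16 ≡ 109 (mod 113)
29^28 ≡ 98 (mod 113)
29^56 ≡ 112 (mod 113)
29^112 ≡ 1 (mod 113) ✓
Hence ord(29) = 112.

112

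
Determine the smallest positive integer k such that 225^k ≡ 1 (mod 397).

66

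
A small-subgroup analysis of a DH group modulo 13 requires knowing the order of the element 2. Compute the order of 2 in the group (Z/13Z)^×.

The order of 2 must divide φ(13) = 13 − 1 = 12 = 2^2 · 3.
Divisors of 12: 1, 2, 3, 4, 6, 12.
Compute 2^d (mod 13) for the divisors d until we hit 1:
2^1 ≡ 2 (mod 13)
2^2 ≡ 4 (mod 13)
2^3 ≡ 8 (mod 13)
2^4 ≡ 3 (mod 13)
2^6 ≡ 12 (mod 13)
2^12 ≡ 1 (mod 13) ✓
Therefore the multiplicative order of 2 modulo 13 is 12.

12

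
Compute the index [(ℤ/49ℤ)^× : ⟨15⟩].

ord(15) | φ(49) = φ(7^2) = 7·(7−1) = 42 = 2 · 3 · 7.
Divisors of 42: 1, 2, 3, 6, 7, 14, 21, 42.
Test each divisor d:
15^1 ≡ 15 (mod 49)
15^2 ≡ 29 (mod 49)
15^3 ≡ 43 (mod 49)
15^6 ≡ 36 (mod 49)
15^7 ≡ 1 (mod 49) ✓
The order of 15 is 7, so the subgroup it generates has 7 elements.
[(Z/49Z)^× : ⟨15⟩] = 42/7 = 6.

6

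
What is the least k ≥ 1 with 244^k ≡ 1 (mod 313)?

312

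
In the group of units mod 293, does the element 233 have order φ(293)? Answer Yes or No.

No

φ(293) = 293 − 1 = 292 = 2^2 · 73.
It suffices to check that the order of 233 is not a proper divisor of 292: compute 233^(292/q) for q ∈ {2, 73}.
233^146 ≡ 1 (mod 293)  [q = 2: ≡ 1 ✗]
233^4 ≡ 24 (mod 293)  [q = 73: ≢ 1 ✓]
The check at q = 2 fails, so 233 generates a proper subgroup.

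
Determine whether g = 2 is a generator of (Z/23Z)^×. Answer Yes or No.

φ(23) = 23 − 1 = 22 = 2 · 11.
Test 2^(22/q) mod 23 for each prime factor q of 22:
2^11 ≡ 1 (mod 23)  [q = 2: ≡ 1 ✗]
2^2 ≡ 4 (mod 23)  [q = 11: ≢ 1 ✓]
The check at q = 2 fails, so 2 generates a proper subgroup.

No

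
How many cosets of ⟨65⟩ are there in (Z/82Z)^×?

Since 65 ∈ (Z/82Z)^×, its order divides φ(82) = φ(2)·φ(41) = 1·40 = 40 = 2^3 · 5.
Divisors of 40: 1, 2, 4, 5, 8, 10, 20, 40.
Compute 65^d (mod 82) for the divisors d until we hit 1:
65^1 ≡ 65 (mod 82)
65^2 ≡ 43 (mod 82)
65^4 ≡ 45 (mod 82)
65^5 ≡ 55 (mod 82)
65^8 ≡ 57 (mod 82)
65^10 ≡ 73 (mod 82)
65^20 ≡ 81 (mod 82)
65^40 ≡ 1 (mod 82) ✓
So ord_82(65) = 40, hence |⟨65⟩| = 40.
Index = |(Z/82Z)^×| / |⟨65⟩| = 40 / 40 = 1.

1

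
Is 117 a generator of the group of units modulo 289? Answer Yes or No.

No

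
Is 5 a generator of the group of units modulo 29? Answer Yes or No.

No

φ(29) = 29 − 1 = 28 = 2^2 · 7.
5 is a primitive root mod 29 iff 5^(φ(29)/q) ≢ 1 for every prime q | φ(29), i.e. q ∈ {2, 7}.
5^14 ≡ 1 (mod 29)  [q = 2: ≡ 1 ✗]
5^4 ≡ 16 (mod 29)  [q = 7: ≢ 1 ✓]
Since 5^14 ≡ 1, the order of 5 divides 14 < 28, so 5 is not a primitive root.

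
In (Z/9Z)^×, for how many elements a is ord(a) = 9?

φ(9) = φ(3^2) = 3·(3−1) = 6 = 2 · 3.
In a cyclic group of order 6, there are φ(d) elements of order d for each divisor d of 6, and zero for non-divisors.
Here 6 is not a multiple of 9, so there are no elements of order 9.

0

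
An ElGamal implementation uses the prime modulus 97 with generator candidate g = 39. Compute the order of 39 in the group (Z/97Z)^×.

96

The order of 39 must divide φ(97) = 97 − 1 = 96 = 2^5 · 3.
Divisors of 96: 1, 2, 3, 4, 6, 8, 12, 16, 24, 32, 48, 96.
Test each divisor d:
39^1 ≡ 39
39^2 ≡ 66
39^3 ≡ 52
39^4 ≡ 88
39^6 ≡ 85
39^8 ≡ 81
39^12 ≡ 47
39^16 ≡ 62
39^24 ≡ 75
39^32 ≡ 61
39^48 ≡ 96
39^96 ≡ 1
Hence ord(39) = 96.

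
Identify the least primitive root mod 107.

2

φ(107) = 107 − 1 = 106 = 2 · 53.
g is a primitive root iff g^(106/q) ≢ 1 (mod 107) for each prime q ∈ {2, 53}.
g = 2: 2^53 ≡ 106; 2^2 ≡ 4 — none is 1, so 2 is a primitive root.
The smallest primitive root modulo 107 is 2.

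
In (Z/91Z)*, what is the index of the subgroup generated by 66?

12

Since 66 ∈ (Z/91Z)^×, its order divides φ(91) = φ(7·13) = (7−1)·(13−1) = 6·12 = 72 = 2^3 · 3^2.
Divisors of 72: 1, 2, 3, 4, 6, 8, 9, 12, 18, 24, 36, 72.
Compute 66^d (mod 91) for the divisors d until we hit 1:
66^1 ≡ 66 (mod 91)
66^2 ≡ 79 (mod 91)
66^3 ≡ 27 (mod 91)
66^4 ≡ 53 (mod 91)
66^6 ≡ 1 (mod 91) ✓
The order of 66 is 6, so the subgroup it generates has 6 elements.
Index = |(Z/91Z)^×| / |⟨66⟩| = 72 / 6 = 12.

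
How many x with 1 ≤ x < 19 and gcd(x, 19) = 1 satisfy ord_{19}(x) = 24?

0

φ(19) = 19 − 1 = 18 = 2 · 3^2.
(Z/19Z)^× is cyclic (|G| = 18); a cyclic group of order m has exactly φ(d) elements of each order d | m, and none otherwise.
Here 18 is not a multiple of 24, so there are no elements of order 24.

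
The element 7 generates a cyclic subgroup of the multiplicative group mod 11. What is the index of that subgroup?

Since 7 ∈ (Z/11Z)^×, its order divides φ(11) = 11 − 1 = 10 = 2 · 5.
Divisors of 10: 1, 2, 5, 10.
Check 7^d mod 11 for each divisor in increasing order:
7^1 ≡ 7 (mod 11)
7^2 ≡ 5 (mod 11)
7^5 ≡ 10 (mod 11)
7^10 ≡ 1 (mod 11) ✓
Thus |⟨7⟩| = ord(7) = 10.
[(Z/11Z)^× : ⟨7⟩] = 10/10 = 1.

1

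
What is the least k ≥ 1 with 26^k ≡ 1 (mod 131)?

ord(26) | φ(131) = 131 − 1 = 130 = 2 · 5 · 13.
Divisors of 130: 1, 2, 5, 10, 13, 26, 65, 130.
Compute 26^d (mod 131) for the divisors d until we hit 1:
26^1 ≡ 26
26^2 ≡ 21
26^5 ≡ 69
26^10 ≡ 45
26^13 ≡ 73
26^26 ≡ 89
26^65 ≡ 130
26^130 ≡ 1
Therefore the multiplicative order of 26 modulo 131 is 130.

130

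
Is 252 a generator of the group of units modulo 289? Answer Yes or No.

φ(289) = φ(17^2) = 17·(17−1) = 272 = 2^4 · 17.
It suffices to check that the order of 252 is not a proper divisor of 272: compute 252^(272/q) for q ∈ {2, 17}.
252^136 ≡ 288 (mod 289)  [q = 2: ≢ 1 ✓]
252^16 ≡ 256 (mod 289)  [q = 17: ≢ 1 ✓]
None equal 1, so ord_289(252) = 272: 252 is a primitive root.

Yes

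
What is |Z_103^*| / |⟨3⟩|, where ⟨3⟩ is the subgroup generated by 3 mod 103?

By Lagrange's theorem, ord_103(3) divides φ(103) = 103 − 1 = 102 = 2 · 3 · 17.
Divisors of 102: 1, 2, 3, 6, 17, 34, 51, 102.
Check 3^d mod 103 for each divisor in increasing order:
3^1 ≡ 3 (mod 103)
3^2 ≡ 9 (mod 103)
3^3 ≡ 27 (mod 103)
3^6 ≡ 8 (mod 103)
3^17 ≡ 102 (mod 103)
3^34 ≡ 1 (mod 103) ✓
So ord_103(3) = 34, hence |⟨3⟩| = 34.
Index = |(Z/103Z)^×| / |⟨3⟩| = 102 / 34 = 3.

3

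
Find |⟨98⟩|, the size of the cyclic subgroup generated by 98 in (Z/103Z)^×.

51

The order of 98 must divide φ(103) = 103 − 1 = 102 = 2 · 3 · 17.
Divisors of 102: 1, 2, 3, 6, 17, 34, 51, 102.
Check 98^d mod 103 for each divisor in increasing order:
98^1 ≡ 98 (mod 103)
98^2 ≡ 25 (mod 103)
98^3 ≡ 81 (mod 103)
98^6 ≡ 72 (mod 103)
98^17 ≡ 46 (mod 103)
98^34 ≡ 56 (mod 103)
98^51 ≡ 1 (mod 103) ✓
The smallest such exponent is 51, so the order of 98 is 51.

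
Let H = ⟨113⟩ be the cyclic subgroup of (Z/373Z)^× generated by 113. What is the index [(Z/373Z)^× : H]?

3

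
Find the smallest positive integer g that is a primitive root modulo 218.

φ(218) = φ(2)·φ(109) = 1·108 = 108 = 2^2 · 3^3.
Test candidates g = 2, 3, … against the prime factors q ∈ {2, 3} of φ(218): g is a generator iff g^(108/q) ≢ 1 for every such q.
g = 2: gcd(2, 218) = 2 > 1, not a unit — skip.
g = 3: 3^54 ≡ 1 — hits 1, so not a primitive root.
g = 4: gcd(4, 218) = 2 > 1, not a unit — skip.
g = 5: 5^54 ≡ 1 — hits 1, so not a primitive root.
g = 6: gcd(6, 218) = 2 > 1, not a unit — skip.
g = 7: 7^54 ≡ 1 — hits 1, so not a primitive root.
g = 8: gcd(8, 218) = 2 > 1, not a unit — skip.
g = 9: 9^54 ≡ 1 — hits 1, so not a primitive root.
g = 10: gcd(10, 218) = 2 > 1, not a unit — skip.
g = 11: 11^54 ≡ 217; 11^36 ≡ 45 — none is 1, so 11 is a primitive root.
The smallest primitive root modulo 218 is 11.

11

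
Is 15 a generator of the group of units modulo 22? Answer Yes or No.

No

φ(22) = φ(2)·φ(11) = 1·10 = 10 = 2 · 5.
It suffices to check that the order of 15 is not a proper divisor of 10: compute 15^(10/q) for q ∈ {2, 5}.
15^5 ≡ 1 (mod 22)  [q = 2: ≡ 1 ✗]
15^2 ≡ 5 (mod 22)  [q = 5: ≢ 1 ✓]
15^5 ≡ 1 shows ord(15) | 5, strictly less than φ(22); not a primitive root.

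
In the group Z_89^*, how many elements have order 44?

20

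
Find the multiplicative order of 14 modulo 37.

Since 14 ∈ (Z/37Z)^×, its order divides φ(37) = 37 − 1 = 36 = 2^2 · 3^2.
Divisors of 36: 1, 2, 3, 4, 6, 9, 12, 18, 36.
Evaluate successive powers at the divisors of 36:
14^1 ≡ 14 (mod 37)
14^2 ≡ 11 (mod 37)
14^3 ≡ 6 (mod 37)
14^4 ≡ 10 (mod 37)
14^6 ≡ 36 (mod 37)
14^9 ≡ 31 (mod 37)
14^12 ≡ 1 (mod 37) ✓
Hence ord(14) = 12.

12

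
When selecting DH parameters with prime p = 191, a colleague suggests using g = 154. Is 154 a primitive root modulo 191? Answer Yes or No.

No

φ(191) = 191 − 1 = 190 = 2 · 5 · 19.
It suffices to check that the order of 154 is not a proper divisor of 190: compute 154^(190/q) for q ∈ {2, 5, 19}.
154^95 ≡ 1 (mod 191)  [q = 2: ≡ 1 ✗]
154^38 ≡ 1 (mod 191)  [q = 5: ≡ 1 ✗]
154^10 ≡ 125 (mod 191)  [q = 19: ≢ 1 ✓]
Since 154^95 ≡ 1, the order of 154 divides 95 < 190, so 154 is not a primitive root.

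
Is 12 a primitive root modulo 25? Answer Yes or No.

φ(25) = φ(5^2) = 5·(5−1) = 20 = 2^2 · 5.
12 is a primitive root mod 25 iff 12^(φ(25)/q) ≢ 1 for every prime q | φ(25), i.e. q ∈ {2, 5}.
12^10 ≡ 24 (mod 25)  [q = 2: ≢ 1 ✓]
12^4 ≡ 11 (mod 25)  [q = 5: ≢ 1 ✓]
All checks pass, so 12 has order 20 and is a primitive root modulo 25.

Yes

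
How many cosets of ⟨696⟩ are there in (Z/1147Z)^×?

Since 696 ∈ (Z/1147Z)^×, its order divides φ(1147) = φ(31·37) = (31−1)·(37−1) = 30·36 = 1080 = 2^3 · 3^3 · 5.
Divisors of 1080: 1, 2, 3, 4, 5, 6, 8, 9, 10, 12, 15, 18, 20, 24, 27, 30, 36, 40, 45, 54, 60, 72, 90, 108, 120, 135, 180, 216, 270, 360, 540, 1080.
Evaluate successive powers at the divisors of 1080:
696^1 ≡ 696 (mod 1147)
696^2 ≡ 382 (mod 1147)
696^3 ≡ 915 (mod 1147)
696^4 ≡ 255 (mod 1147)
696^5 ≡ 842 (mod 1147)
696^6 ≡ 1062 (mod 1147)
696^8 ≡ 793 (mod 1147)
696^9 ≡ 221 (mod 1147)
696^10 ≡ 118 (mod 1147)
696^12 ≡ 343 (mod 1147)
696^15 ≡ 714 (mod 1147)
696^18 ≡ 667 (mod 1147)
696^20 ≡ 160 (mod 1147)
696^24 ≡ 655 (mod 1147)
696^27 ≡ 591 (mod 1147)
696^30 ≡ 528 (mod 1147)
696^36 ≡ 1000 (mod 1147)
696^40 ≡ 366 (mod 1147)
696^45 ≡ 776 (mod 1147)
696^54 ≡ 593 (mod 1147)
696^60 ≡ 63 (mod 1147)
696^72 ≡ 963 (mod 1147)
696^90 ≡ 1 (mod 1147) ✓
Thus |⟨696⟩| = ord(696) = 90.
Index = |(Z/1147Z)^×| / |⟨696⟩| = 1080 / 90 = 12.

12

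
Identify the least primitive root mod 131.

2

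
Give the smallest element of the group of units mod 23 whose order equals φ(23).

φ(23) = 23 − 1 = 22 = 2 · 11.
g is a primitive root iff g^(22/q) ≢ 1 (mod 23) for each prime q ∈ {2, 11}.
g = 2: 2^11 ≡ 1 — hits 1, so not a primitive root.
g = 3: 3^11 ≡ 1 — hits 1, so not a primitive root.
g = 4: 4^11 ≡ 1 — hits 1, so not a primitive root.
g = 5: 5^11 ≡ 22; 5^2 ≡ 2 — none is 1, so 5 is a primitive root.
Hence the least primitive root of 23 is 5.

5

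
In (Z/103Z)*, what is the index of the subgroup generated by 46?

34

Since 46 ∈ (Z/103Z)^×, its order divides φ(103) = 103 − 1 = 102 = 2 · 3 · 17.
Divisors of 102: 1, 2, 3, 6, 17, 34, 51, 102.
Evaluate successive powers at the divisors of 102:
46^1 ≡ 46 (mod 103)
46^2 ≡ 56 (mod 103)
46^3 ≡ 1 (mod 103) ✓
The order of 46 is 3, so the subgroup it generates has 3 elements.
Index = |(Z/103Z)^×| / |⟨46⟩| = 102 / 3 = 34.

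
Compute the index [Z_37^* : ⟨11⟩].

6

ord(11) | φ(37) = 37 − 1 = 36 = 2^2 · 3^2.
Divisors of 36: 1, 2, 3, 4, 6, 9, 12, 18, 36.
Compute 11^d (mod 37) for the divisors d until we hit 1:
11^1 ≡ 11 (mod 37)
11^2 ≡ 10 (mod 37)
11^3 ≡ 36 (mod 37)
11^4 ≡ 26 (mod 37)
11^6 ≡ 1 (mod 37) ✓
So ord_37(11) = 6, hence |⟨11⟩| = 6.
Index = |(Z/37Z)^×| / |⟨11⟩| = 36 / 6 = 6.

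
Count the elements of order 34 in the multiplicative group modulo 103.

φ(103) = 103 − 1 = 102 = 2 · 3 · 17.
Since (Z/103Z)^× is cyclic of order 102, the number of elements of order d is φ(d) when d | 102 and 0 otherwise.
34 = 2 · 17 divides 102, and φ(34) = 16.

16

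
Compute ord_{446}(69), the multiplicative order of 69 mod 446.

The order of 69 must divide φ(446) = φ(2)·φ(223) = 1·222 = 222 = 2 · 3 · 37.
Divisors of 222: 1, 2, 3, 6, 37, 74, 111, 222.
Evaluate successive powers at the divisors of 222:
69^1 ≡ 69
69^2 ≡ 301
69^3 ≡ 253
69^6 ≡ 231
69^37 ≡ 183
69^74 ≡ 39
69^111 ≡ 1
Therefore the multiplicative order of 69 modulo 446 is 111.

111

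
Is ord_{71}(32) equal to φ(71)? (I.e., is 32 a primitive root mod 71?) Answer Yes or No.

φ(71) = 71 − 1 = 70 = 2 · 5 · 7.
An element g generates (Z/71Z)^× iff g^(70/q) ≢ 1 (mod 71) for each prime q ∈ {2, 5, 7}.
32^35 ≡ 1 (mod 71)  [q = 2: ≡ 1 ✗]
32^14 ≡ 1 (mod 71)  [q = 5: ≡ 1 ✗]
32^10 ≡ 37 (mod 71)  [q = 7: ≢ 1 ✓]
32^35 ≡ 1 shows ord(32) | 35, strictly less than φ(71); not a primitive root.

No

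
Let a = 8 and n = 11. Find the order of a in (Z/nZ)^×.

Since 8 ∈ (Z/11Z)^×, its order divides φ(11) = 11 − 1 = 10 = 2 · 5.
Divisors of 10: 1, 2, 5, 10.
Test each divisor d:
8^1 ≡ 8
8^2 ≡ 9
8^5 ≡ 10
8^10 ≡ 1
The smallest such exponent is 10, so the order of 8 is 10.

10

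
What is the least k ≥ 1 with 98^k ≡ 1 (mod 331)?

By Lagrange's theorem, ord_331(98) divides φ(331) = 331 − 1 = 330 = 2 · 3 · 5 · 11.
Divisors of 330: 1, 2, 3, 5, 6, 10, 11, 15, 22, 30, 33, 55, 66, 110, 165, 330.
Check 98^d mod 331 for each divisor in increasing order:
98^1 ≡ 98
98^2 ≡ 5
98^3 ≡ 159
98^5 ≡ 133
98^6 ≡ 125
98^10 ≡ 146
98^11 ≡ 75
98^15 ≡ 220
98^22 ≡ 329
98^30 ≡ 74
98^33 ≡ 181
98^55 ≡ 300
98^66 ≡ 323
98^110 ≡ 299
98^165 ≡ 330
98^330 ≡ 1
So ord_331(98) = 330.

330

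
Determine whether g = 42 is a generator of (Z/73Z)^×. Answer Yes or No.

φ(73) = 73 − 1 = 72 = 2^3 · 3^2.
42 is a primitive root mod 73 iff 42^(φ(73)/q) ≢ 1 for every prime q | φ(73), i.e. q ∈ {2, 3}.
42^36 ≡ 72 (mod 73)  [q = 2: ≢ 1 ✓]
42^24 ≡ 64 (mod 73)  [q = 3: ≢ 1 ✓]
Every test exponent gives a nontrivial residue, hence 42 generates the full group.

Yes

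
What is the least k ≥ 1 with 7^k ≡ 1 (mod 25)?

4

Since 7 ∈ (Z/25Z)^×, its order divides φ(25) = φ(5^2) = 5·(5−1) = 20 = 2^2 · 5.
Divisors of 20: 1, 2, 4, 5, 10, 20.
Compute 7^d (mod 25) for the divisors d until we hit 1:
7^1 ≡ 7 (mod 25)
7^2 ≡ 24 (mod 25)
7^4 ≡ 1 (mod 25) ✓
Hence ord(7) = 4.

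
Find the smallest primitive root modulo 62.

3

φ(62) = φ(2)·φ(31) = 1·30 = 30 = 2 · 3 · 5.
g is a primitive root iff g^(30/q) ≢ 1 (mod 62) for each prime q ∈ {2, 3, 5}.
g = 2: gcd(2, 62) = 2 > 1, not a unit — skip.
g = 3: 3^15 ≡ 61; 3^10 ≡ 25; 3^6 ≡ 47 — none is 1, so 3 is a primitive root.
The smallest primitive root modulo 62 is 3.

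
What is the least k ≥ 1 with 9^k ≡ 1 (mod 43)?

21

ord(9) | φ(43) = 43 − 1 = 42 = 2 · 3 · 7.
Divisors of 42: 1, 2, 3, 6, 7, 14, 21, 42.
Evaluate successive powers at the divisors of 42:
9^1 ≡ 9
9^2 ≡ 38
9^3 ≡ 41
9^6 ≡ 4
9^7 ≡ 36
9^14 ≡ 6
9^21 ≡ 1
So ord_43(9) = 21.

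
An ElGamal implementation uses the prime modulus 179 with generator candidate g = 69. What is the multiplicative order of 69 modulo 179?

178

ord(69) | φ(179) = 179 − 1 = 178 = 2 · 89.
Divisors of 178: 1, 2, 89, 178.
Evaluate successive powers at the divisors of 178:
69^1 ≡ 69 (mod 179)
69^2 ≡ 107 (mod 179)
69^89 ≡ 178 (mod 179)
69^178 ≡ 1 (mod 179) ✓
So ord_179(69) = 178.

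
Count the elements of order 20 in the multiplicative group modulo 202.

8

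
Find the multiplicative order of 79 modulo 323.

144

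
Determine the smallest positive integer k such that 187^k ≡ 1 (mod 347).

The order of 187 must divide φ(347) = 347 − 1 = 346 = 2 · 173.
Divisors of 346: 1, 2, 173, 346.
Check 187^d mod 347 for each divisor in increasing order:
187^1 ≡ 187 (mod 347)
187^2 ≡ 269 (mod 347)
187^173 ≡ 346 (mod 347)
187^346 ≡ 1 (mod 347) ✓
So ord_347(187) = 346.

346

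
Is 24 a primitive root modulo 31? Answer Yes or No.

Yes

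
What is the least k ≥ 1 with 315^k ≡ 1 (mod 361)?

57

The order of 315 must divide φ(361) = φ(19^2) = 19·(19−1) = 342 = 2 · 3^2 · 19.
Divisors of 342: 1, 2, 3, 6, 9, 18, 19, 38, 57, 114, 171, 342.
Compute 315^d (mod 361) for the divisors d until we hit 1:
315^1 ≡ 315 (mod 361)
315^2 ≡ 311 (mod 361)
315^3 ≡ 134 (mod 361)
315^6 ≡ 267 (mod 361)
315^9 ≡ 39 (mod 361)
315^18 ≡ 77 (mod 361)
315^19 ≡ 68 (mod 361)
315^38 ≡ 292 (mod 361)
315^57 ≡ 1 (mod 361) ✓
So ord_361(315) = 57.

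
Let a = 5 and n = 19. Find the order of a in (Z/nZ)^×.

9

ord(5) | φ(19) = 19 − 1 = 18 = 2 · 3^2.
Divisors of 18: 1, 2, 3, 6, 9, 18.
Check 5^d mod 19 for each divisor in increasing order:
5^1 ≡ 5
5^2 ≡ 6
5^3 ≡ 11
5^6 ≡ 7
5^9 ≡ 1
The smallest such exponent is 9, so the order of 5 is 9.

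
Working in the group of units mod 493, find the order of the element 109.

112

By Lagrange's theorem, ord_493(109) divides φ(493) = φ(17·29) = (17−1)·(29−1) = 16·28 = 448 = 2^6 · 7.
Divisors of 448: 1, 2, 4, 7, 8, 14, 16, 28, 32, 56, 64, 112, 224, 448.
Check 109^d mod 493 for each divisor in increasing order:
109^1 ≡ 109 (mod 493)
109^2 ≡ 49 (mod 493)
109^4 ≡ 429 (mod 493)
109^7 ≡ 318 (mod 493)
109^8 ≡ 152 (mod 493)
109^14 ≡ 59 (mod 493)
109^16 ≡ 426 (mod 493)
109^28 ≡ 30 (mod 493)
109^32 ≡ 52 (mod 493)
109^56 ≡ 407 (mod 493)
109^64 ≡ 239 (mod 493)
109^112 ≡ 1 (mod 493) ✓
So ord_493(109) = 112.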